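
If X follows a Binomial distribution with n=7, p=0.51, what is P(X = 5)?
0.173965

We have X ~ Binomial(n=7, p=0.51).

For a Binomial distribution, the PMF gives us the probability of each outcome.

Using the PMF formula:
P(X = 5) = 0.173965

Rounded to 4 decimal places: 0.1740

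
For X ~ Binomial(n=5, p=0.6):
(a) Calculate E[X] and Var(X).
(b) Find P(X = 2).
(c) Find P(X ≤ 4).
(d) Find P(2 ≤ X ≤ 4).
(a) E[X] = 3.0000, Var(X) = 1.2000
(b) P(X = 2) = 0.230400
(c) P(X ≤ 4) = 0.922240
(d) P(2 ≤ X ≤ 4) = 0.835200

We have X ~ Binomial(n=5, p=0.6).

(a) Moments:
E[X] = 3.0000
Var(X) = 1.2000
σ = √Var(X) = 1.0954

(b) Point probability using PMF:
P(X = 2) = 0.230400

(c) Cumulative probability using CDF:
P(X ≤ 4) = F(4) = 0.922240

(d) Range probability:
P(2 ≤ X ≤ 4) = P(X ≤ 4) - P(X ≤ 1)
                   = F(4) - F(1)
                   = 0.922240 - 0.087040
                   = 0.835200

This means approximately 83.5% of outcomes fall in the interval [2, 4].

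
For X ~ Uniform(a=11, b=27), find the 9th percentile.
12.4400

We have X ~ Uniform(a=11, b=27).

We want to find x such that P(X ≤ x) = 0.09.

This is the 9th percentile, which means 9% of values fall below this point.

Using the inverse CDF (quantile function):
x = F⁻¹(0.09) = 12.4400

Verification: P(X ≤ 12.4400) = 0.09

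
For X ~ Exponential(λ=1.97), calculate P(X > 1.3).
0.077227

We have X ~ Exponential(λ=1.97).

P(X > 1.3) = 1 - P(X ≤ 1.3)
                = 1 - F(1.3)
                = 1 - 0.922773
                = 0.077227

So there's approximately a 7.7% chance that X exceeds 1.3.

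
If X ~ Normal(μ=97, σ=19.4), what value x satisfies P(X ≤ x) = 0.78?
111.9805

We have X ~ Normal(μ=97, σ=19.4).

We want to find x such that P(X ≤ x) = 0.78.

This is the 78th percentile, which means 78% of values fall below this point.

Using the inverse CDF (quantile function):
x = F⁻¹(0.78) = 111.9805

Verification: P(X ≤ 111.9805) = 0.78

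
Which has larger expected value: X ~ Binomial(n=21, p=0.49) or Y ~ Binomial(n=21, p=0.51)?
Y has larger mean (10.7100 > 10.2900)

Compute the expected value for each distribution:

X ~ Binomial(n=21, p=0.49):
E[X] = 10.2900

Y ~ Binomial(n=21, p=0.51):
E[Y] = 10.7100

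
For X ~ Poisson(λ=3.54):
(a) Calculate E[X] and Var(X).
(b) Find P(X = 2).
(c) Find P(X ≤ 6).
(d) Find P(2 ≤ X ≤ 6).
(a) E[X] = 3.5400, Var(X) = 3.5400
(b) P(X = 2) = 0.181792
(c) P(X ≤ 6) = 0.931584
(d) P(2 ≤ X ≤ 6) = 0.799863

We have X ~ Poisson(λ=3.54).

(a) Moments:
E[X] = 3.5400
Var(X) = 3.5400
σ = √Var(X) = 1.8815

(b) Point probability using PMF:
P(X = 2) = 0.181792

(c) Cumulative probability using CDF:
P(X ≤ 6) = F(6) = 0.931584

(d) Range probability:
P(2 ≤ X ≤ 6) = P(X ≤ 6) - P(X ≤ 1)
                   = F(6) - F(1)
                   = 0.931584 - 0.131721
                   = 0.799863

This means approximately 80.0% of outcomes fall in the interval [2, 6].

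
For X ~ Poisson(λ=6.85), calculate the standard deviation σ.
2.6173

We have X ~ Poisson(λ=6.85).

For a Poisson distribution with λ=6.85:
σ = √Var(X) = 2.6173

The standard deviation is the square root of the variance.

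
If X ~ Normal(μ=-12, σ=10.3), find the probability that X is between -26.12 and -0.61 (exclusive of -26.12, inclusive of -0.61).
0.780392

We have X ~ Normal(μ=-12, σ=10.3).

To find P(-26.12 < X ≤ -0.61), we use:
P(-26.12 < X ≤ -0.61) = P(X ≤ -0.61) - P(X ≤ -26.12)
                 = F(-0.61) - F(-26.12)
                 = 0.865599 - 0.085207
                 = 0.780392

So there's approximately a 78.0% chance that X falls in this range.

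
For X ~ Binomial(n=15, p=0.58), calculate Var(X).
3.6540

We have X ~ Binomial(n=15, p=0.58).

For a Binomial distribution with n=15, p=0.58:
Var(X) = 3.6540

The variance measures the spread of the distribution around the mean.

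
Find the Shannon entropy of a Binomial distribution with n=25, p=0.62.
2.3045 nats

We have X ~ Binomial(n=25, p=0.62).

The Shannon entropy measures the uncertainty or information content of the distribution.

For a Binomial distribution with n=25, p=0.62:
H(X) = 2.3045 nats

(In bits, this would be 3.3247 bits.)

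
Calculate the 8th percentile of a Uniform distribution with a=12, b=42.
14.4000

We have X ~ Uniform(a=12, b=42).

We want to find x such that P(X ≤ x) = 0.08.

This is the 8th percentile, which means 8% of values fall below this point.

Using the inverse CDF (quantile function):
x = F⁻¹(0.08) = 14.4000

Verification: P(X ≤ 14.4000) = 0.08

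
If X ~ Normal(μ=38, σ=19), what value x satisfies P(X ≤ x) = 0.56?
40.8684

We have X ~ Normal(μ=38, σ=19).

We want to find x such that P(X ≤ x) = 0.56.

This is the 56th percentile, which means 56% of values fall below this point.

Using the inverse CDF (quantile function):
x = F⁻¹(0.56) = 40.8684

Verification: P(X ≤ 40.8684) = 0.56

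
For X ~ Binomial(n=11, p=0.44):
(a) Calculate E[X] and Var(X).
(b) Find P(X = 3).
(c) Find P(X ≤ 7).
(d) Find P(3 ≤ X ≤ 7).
(a) E[X] = 4.8400, Var(X) = 2.7104
(b) P(X = 3) = 0.135940
(c) P(X ≤ 7) = 0.946837
(d) P(3 ≤ X ≤ 7) = 0.872787

We have X ~ Binomial(n=11, p=0.44).

(a) Moments:
E[X] = 4.8400
Var(X) = 2.7104
σ = √Var(X) = 1.6463

(b) Point probability using PMF:
P(X = 3) = 0.135940

(c) Cumulative probability using CDF:
P(X ≤ 7) = F(7) = 0.946837

(d) Range probability:
P(3 ≤ X ≤ 7) = P(X ≤ 7) - P(X ≤ 2)
                   = F(7) - F(2)
                   = 0.946837 - 0.074050
                   = 0.872787

This means approximately 87.3% of outcomes fall in the interval [3, 7].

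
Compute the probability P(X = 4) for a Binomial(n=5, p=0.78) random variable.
0.407166

We have X ~ Binomial(n=5, p=0.78).

For a Binomial distribution, the PMF gives us the probability of each outcome.

Using the PMF formula:
P(X = 4) = 0.407166

Rounded to 4 decimal places: 0.4072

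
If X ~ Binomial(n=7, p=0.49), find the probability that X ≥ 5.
0.210486

We have X ~ Binomial(n=7, p=0.49).

For discrete distributions, P(X ≥ 5) = 1 - P(X ≤ 4).

P(X ≤ 4) = 0.789514
P(X ≥ 5) = 1 - 0.789514 = 0.210486

So there's approximately a 21.0% chance that X is at least 5.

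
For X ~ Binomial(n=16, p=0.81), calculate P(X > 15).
0.034337

We have X ~ Binomial(n=16, p=0.81).

P(X > 15) = 1 - P(X ≤ 15)
                = 1 - F(15)
                = 1 - 0.965663
                = 0.034337

So there's approximately a 3.4% chance that X exceeds 15.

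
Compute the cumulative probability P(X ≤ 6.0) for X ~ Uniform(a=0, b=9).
0.666667

We have X ~ Uniform(a=0, b=9).

The CDF gives us P(X ≤ k).

Using the CDF:
P(X ≤ 6.0) = 0.666667

This means there's approximately a 66.7% chance that X is at most 6.0.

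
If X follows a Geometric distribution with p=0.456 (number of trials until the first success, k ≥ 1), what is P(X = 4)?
0.073411

We have X ~ Geometric(p=0.456) (number of trials until the first success, k ≥ 1).

For a Geometric distribution, the PMF gives us the probability of each outcome.

Using the PMF formula:
P(X = 4) = 0.073411

Rounded to 4 decimal places: 0.0734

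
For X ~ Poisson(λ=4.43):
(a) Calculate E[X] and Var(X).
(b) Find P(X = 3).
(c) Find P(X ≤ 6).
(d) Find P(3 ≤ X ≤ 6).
(a) E[X] = 4.4300, Var(X) = 4.4300
(b) P(X = 3) = 0.172638
(c) P(X ≤ 6) = 0.839913
(d) P(3 ≤ X ≤ 6) = 0.658307

We have X ~ Poisson(λ=4.43).

(a) Moments:
E[X] = 4.4300
Var(X) = 4.4300
σ = √Var(X) = 2.1048

(b) Point probability using PMF:
P(X = 3) = 0.172638

(c) Cumulative probability using CDF:
P(X ≤ 6) = F(6) = 0.839913

(d) Range probability:
P(3 ≤ X ≤ 6) = P(X ≤ 6) - P(X ≤ 2)
                   = F(6) - F(2)
                   = 0.839913 - 0.181606
                   = 0.658307

This means approximately 65.8% of outcomes fall in the interval [3, 6].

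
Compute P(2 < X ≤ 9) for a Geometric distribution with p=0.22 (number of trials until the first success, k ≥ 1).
0.501531

We have X ~ Geometric(p=0.22) (number of trials until the first success, k ≥ 1).

To find P(2 < X ≤ 9), we use:
P(2 < X ≤ 9) = P(X ≤ 9) - P(X ≤ 2)
                 = F(9) - F(2)
                 = 0.893131 - 0.391600
                 = 0.501531

So there's approximately a 50.2% chance that X falls in this range.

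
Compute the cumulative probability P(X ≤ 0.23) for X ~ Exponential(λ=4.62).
0.654444

We have X ~ Exponential(λ=4.62).

The CDF gives us P(X ≤ k).

Using the CDF:
P(X ≤ 0.23) = 0.654444

This means there's approximately a 65.4% chance that X is at most 0.23.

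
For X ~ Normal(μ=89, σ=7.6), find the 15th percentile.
81.1231

We have X ~ Normal(μ=89, σ=7.6).

We want to find x such that P(X ≤ x) = 0.15.

This is the 15th percentile, which means 15% of values fall below this point.

Using the inverse CDF (quantile function):
x = F⁻¹(0.15) = 81.1231

Verification: P(X ≤ 81.1231) = 0.15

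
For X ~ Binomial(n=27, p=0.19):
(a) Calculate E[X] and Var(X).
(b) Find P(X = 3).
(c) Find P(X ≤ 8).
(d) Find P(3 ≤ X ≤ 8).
(a) E[X] = 5.1300, Var(X) = 4.1553
(b) P(X = 3) = 0.127652
(c) P(X ≤ 8) = 0.944126
(d) P(3 ≤ X ≤ 8) = 0.854025

We have X ~ Binomial(n=27, p=0.19).

(a) Moments:
E[X] = 5.1300
Var(X) = 4.1553
σ = √Var(X) = 2.0385

(b) Point probability using PMF:
P(X = 3) = 0.127652

(c) Cumulative probability using CDF:
P(X ≤ 8) = F(8) = 0.944126

(d) Range probability:
P(3 ≤ X ≤ 8) = P(X ≤ 8) - P(X ≤ 2)
                   = F(8) - F(2)
                   = 0.944126 - 0.090101
                   = 0.854025

This means approximately 85.4% of outcomes fall in the interval [3, 8].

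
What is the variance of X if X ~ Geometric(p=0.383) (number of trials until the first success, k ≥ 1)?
4.2062

We have X ~ Geometric(p=0.383) (number of trials until the first success, k ≥ 1).

For a Geometric distribution with p=0.383 (number of trials until the first success, k ≥ 1):
Var(X) = 4.2062

The variance measures the spread of the distribution around the mean.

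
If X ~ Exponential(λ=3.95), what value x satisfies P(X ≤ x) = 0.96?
0.8149

We have X ~ Exponential(λ=3.95).

We want to find x such that P(X ≤ x) = 0.96.

This is the 96th percentile, which means 96% of values fall below this point.

Using the inverse CDF (quantile function):
x = F⁻¹(0.96) = 0.8149

Verification: P(X ≤ 0.8149) = 0.96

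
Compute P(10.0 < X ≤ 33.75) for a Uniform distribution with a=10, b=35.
0.950000

We have X ~ Uniform(a=10, b=35).

To find P(10.0 < X ≤ 33.75), we use:
P(10.0 < X ≤ 33.75) = P(X ≤ 33.75) - P(X ≤ 10.0)
                 = F(33.75) - F(10.0)
                 = 0.950000 - 0.000000
                 = 0.950000

So there's approximately a 95.0% chance that X falls in this range.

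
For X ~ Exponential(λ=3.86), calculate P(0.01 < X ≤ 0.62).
0.870799

We have X ~ Exponential(λ=3.86).

To find P(0.01 < X ≤ 0.62), we use:
P(0.01 < X ≤ 0.62) = P(X ≤ 0.62) - P(X ≤ 0.01)
                 = F(0.62) - F(0.01)
                 = 0.908663 - 0.037865
                 = 0.870799

So there's approximately a 87.1% chance that X falls in this range.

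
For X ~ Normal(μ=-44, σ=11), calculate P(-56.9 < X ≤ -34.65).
0.681885

We have X ~ Normal(μ=-44, σ=11).

To find P(-56.9 < X ≤ -34.65), we use:
P(-56.9 < X ≤ -34.65) = P(X ≤ -34.65) - P(X ≤ -56.9)
                 = F(-34.65) - F(-56.9)
                 = 0.802337 - 0.120453
                 = 0.681885

So there's approximately a 68.2% chance that X falls in this range.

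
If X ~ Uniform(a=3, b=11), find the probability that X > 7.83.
0.396250

We have X ~ Uniform(a=3, b=11).

P(X > 7.83) = 1 - P(X ≤ 7.83)
                = 1 - F(7.83)
                = 1 - 0.603750
                = 0.396250

So there's approximately a 39.6% chance that X exceeds 7.83.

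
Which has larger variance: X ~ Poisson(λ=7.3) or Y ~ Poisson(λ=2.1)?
X has larger variance (7.3000 > 2.1000)

Compute the variance for each distribution:

X ~ Poisson(λ=7.3):
Var(X) = 7.3000

Y ~ Poisson(λ=2.1):
Var(Y) = 2.1000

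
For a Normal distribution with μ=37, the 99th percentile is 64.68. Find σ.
σ = 11.8985

For X ~ Normal(μ, σ), the p-th percentile satisfies x = μ + z_p × σ,
where z_p = Φ⁻¹(p) is the standard normal quantile.

Step 1: z_{0.99} = Φ⁻¹(0.99) = 2.3263

Step 2: Solve for σ:
64.68 = 37 + 2.3263 × σ
σ = (64.68 - 37) / 2.3263
σ = 27.68 / 2.3263
σ = 11.8985

Verification: μ + z × σ = 37 + 2.3263 × 11.8985 = 64.68 ✓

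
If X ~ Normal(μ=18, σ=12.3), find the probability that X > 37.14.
0.059842

We have X ~ Normal(μ=18, σ=12.3).

P(X > 37.14) = 1 - P(X ≤ 37.14)
                = 1 - F(37.14)
                = 1 - 0.940158
                = 0.059842

So there's approximately a 6.0% chance that X exceeds 37.14.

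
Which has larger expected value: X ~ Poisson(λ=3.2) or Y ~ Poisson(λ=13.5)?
Y has larger mean (13.5000 > 3.2000)

Compute the expected value for each distribution:

X ~ Poisson(λ=3.2):
E[X] = 3.2000

Y ~ Poisson(λ=13.5):
E[Y] = 13.5000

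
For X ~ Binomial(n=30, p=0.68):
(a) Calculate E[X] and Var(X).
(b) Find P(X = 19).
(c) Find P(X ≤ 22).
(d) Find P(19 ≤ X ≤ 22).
(a) E[X] = 20.4000, Var(X) = 6.5280
(b) P(X = 19) = 0.129339
(c) P(X ≤ 22) = 0.791985
(d) P(19 ≤ X ≤ 22) = 0.566442

We have X ~ Binomial(n=30, p=0.68).

(a) Moments:
E[X] = 20.4000
Var(X) = 6.5280
σ = √Var(X) = 2.5550

(b) Point probability using PMF:
P(X = 19) = 0.129339

(c) Cumulative probability using CDF:
P(X ≤ 22) = F(22) = 0.791985

(d) Range probability:
P(19 ≤ X ≤ 22) = P(X ≤ 22) - P(X ≤ 18)
                   = F(22) - F(18)
                   = 0.791985 - 0.225542
                   = 0.566442

This means approximately 56.6% of outcomes fall in the interval [19, 22].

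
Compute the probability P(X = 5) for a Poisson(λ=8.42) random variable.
0.077736

We have X ~ Poisson(λ=8.42).

For a Poisson distribution, the PMF gives us the probability of each outcome.

Using the PMF formula:
P(X = 5) = 0.077736

Rounded to 4 decimal places: 0.0777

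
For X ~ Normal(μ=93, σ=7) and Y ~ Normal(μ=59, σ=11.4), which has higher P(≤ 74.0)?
Y has higher probability (P(Y ≤ 74.0) = 0.9059 > P(X ≤ 74.0) = 0.0033)

Compute P(≤ 74.0) for each distribution:

X ~ Normal(μ=93, σ=7):
P(X ≤ 74.0) = 0.0033

Y ~ Normal(μ=59, σ=11.4):
P(Y ≤ 74.0) = 0.9059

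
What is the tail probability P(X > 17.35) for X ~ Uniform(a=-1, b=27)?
0.344643

We have X ~ Uniform(a=-1, b=27).

P(X > 17.35) = 1 - P(X ≤ 17.35)
                = 1 - F(17.35)
                = 1 - 0.655357
                = 0.344643

So there's approximately a 34.5% chance that X exceeds 17.35.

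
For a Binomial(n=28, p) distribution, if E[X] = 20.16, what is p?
p = 0.72

For a Binomial(n, p) distribution:
E[X] = n × p

Given n = 28 and E[X] = 20.16:
20.16 = 28 × p
p = 20.16 / 28 = 0.72

Verification: Binomial(28, 0.72) has E[X] = 20.16 ✓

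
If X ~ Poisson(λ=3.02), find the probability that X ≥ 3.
0.581276

We have X ~ Poisson(λ=3.02).

For discrete distributions, P(X ≥ 3) = 1 - P(X ≤ 2).

P(X ≤ 2) = 0.418724
P(X ≥ 3) = 1 - 0.418724 = 0.581276

So there's approximately a 58.1% chance that X is at least 3.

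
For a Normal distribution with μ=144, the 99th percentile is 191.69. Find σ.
σ = 20.4999

For X ~ Normal(μ, σ), the p-th percentile satisfies x = μ + z_p × σ,
where z_p = Φ⁻¹(p) is the standard normal quantile.

Step 1: z_{0.99} = Φ⁻¹(0.99) = 2.3263

Step 2: Solve for σ:
191.69 = 144 + 2.3263 × σ
σ = (191.69 - 144) / 2.3263
σ = 47.69 / 2.3263
σ = 20.4999

Verification: μ + z × σ = 144 + 2.3263 × 20.4999 = 191.69 ✓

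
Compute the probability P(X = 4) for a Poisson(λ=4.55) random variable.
0.188710

We have X ~ Poisson(λ=4.55).

For a Poisson distribution, the PMF gives us the probability of each outcome.

Using the PMF formula:
P(X = 4) = 0.188710

Rounded to 4 decimal places: 0.1887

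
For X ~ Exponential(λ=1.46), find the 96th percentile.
2.2047

We have X ~ Exponential(λ=1.46).

We want to find x such that P(X ≤ x) = 0.96.

This is the 96th percentile, which means 96% of values fall below this point.

Using the inverse CDF (quantile function):
x = F⁻¹(0.96) = 2.2047

Verification: P(X ≤ 2.2047) = 0.96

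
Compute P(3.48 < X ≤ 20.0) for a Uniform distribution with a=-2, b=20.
0.750909

We have X ~ Uniform(a=-2, b=20).

To find P(3.48 < X ≤ 20.0), we use:
P(3.48 < X ≤ 20.0) = P(X ≤ 20.0) - P(X ≤ 3.48)
                 = F(20.0) - F(3.48)
                 = 1.000000 - 0.249091
                 = 0.750909

So there's approximately a 75.1% chance that X falls in this range.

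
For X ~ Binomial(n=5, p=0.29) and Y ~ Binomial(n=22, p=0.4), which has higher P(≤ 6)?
X has higher probability (P(X ≤ 6) = 1.0000 > P(Y ≤ 6) = 0.1584)

Compute P(≤ 6) for each distribution:

X ~ Binomial(n=5, p=0.29):
P(X ≤ 6) = 1.0000

Y ~ Binomial(n=22, p=0.4):
P(Y ≤ 6) = 0.1584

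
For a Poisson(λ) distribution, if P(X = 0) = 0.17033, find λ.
λ = 1.7700

For a Poisson(λ) distribution, the PMF at 0 is:
P(X = 0) = λ^0 e^(-λ) / 0! = e^(-λ)

Given P(X = 0) = 0.17033:
e^(-λ) = 0.17033
-λ = ln(0.17033)
λ = -ln(0.17033) = 1.7700

Verification: e^(-1.7700) = 0.17033 ✓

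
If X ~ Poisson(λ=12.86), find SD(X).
3.5861

We have X ~ Poisson(λ=12.86).

For a Poisson distribution with λ=12.86:
σ = √Var(X) = 3.5861

The standard deviation is the square root of the variance.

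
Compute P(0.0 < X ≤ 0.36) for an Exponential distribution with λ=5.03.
0.836477

We have X ~ Exponential(λ=5.03).

To find P(0.0 < X ≤ 0.36), we use:
P(0.0 < X ≤ 0.36) = P(X ≤ 0.36) - P(X ≤ 0.0)
                 = F(0.36) - F(0.0)
                 = 0.836477 - 0.000000
                 = 0.836477

So there's approximately a 83.6% chance that X falls in this range.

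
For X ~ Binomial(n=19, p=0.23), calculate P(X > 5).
0.259197

We have X ~ Binomial(n=19, p=0.23).

P(X > 5) = 1 - P(X ≤ 5)
                = 1 - F(5)
                = 1 - 0.740803
                = 0.259197

So there's approximately a 25.9% chance that X exceeds 5.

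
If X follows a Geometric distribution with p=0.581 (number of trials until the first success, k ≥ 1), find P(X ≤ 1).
0.581000

We have X ~ Geometric(p=0.581) (number of trials until the first success, k ≥ 1).

The CDF gives us P(X ≤ k).

Using the CDF:
P(X ≤ 1) = 0.581000

This means there's approximately a 58.1% chance that X is at most 1.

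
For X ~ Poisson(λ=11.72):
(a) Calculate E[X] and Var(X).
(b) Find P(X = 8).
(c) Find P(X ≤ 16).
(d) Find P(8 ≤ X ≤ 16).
(a) E[X] = 11.7200, Var(X) = 11.7200
(b) P(X = 8) = 0.071774
(c) P(X ≤ 16) = 0.913202
(d) P(8 ≤ X ≤ 16) = 0.810733

We have X ~ Poisson(λ=11.72).

(a) Moments:
E[X] = 11.7200
Var(X) = 11.7200
σ = √Var(X) = 3.4234

(b) Point probability using PMF:
P(X = 8) = 0.071774

(c) Cumulative probability using CDF:
P(X ≤ 16) = F(16) = 0.913202

(d) Range probability:
P(8 ≤ X ≤ 16) = P(X ≤ 16) - P(X ≤ 7)
                   = F(16) - F(7)
                   = 0.913202 - 0.102469
                   = 0.810733

This means approximately 81.1% of outcomes fall in the interval [8, 16].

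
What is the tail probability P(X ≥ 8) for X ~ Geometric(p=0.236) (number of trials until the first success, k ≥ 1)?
0.151933

We have X ~ Geometric(p=0.236) (number of trials until the first success, k ≥ 1).

For discrete distributions, P(X ≥ 8) = 1 - P(X ≤ 7).

P(X ≤ 7) = 0.848067
P(X ≥ 8) = 1 - 0.848067 = 0.151933

So there's approximately a 15.2% chance that X is at least 8.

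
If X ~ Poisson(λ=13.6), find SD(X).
3.6878

We have X ~ Poisson(λ=13.6).

For a Poisson distribution with λ=13.6:
σ = √Var(X) = 3.6878

The standard deviation is the square root of the variance.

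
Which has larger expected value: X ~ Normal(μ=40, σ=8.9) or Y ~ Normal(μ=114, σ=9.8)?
Y has larger mean (114.0000 > 40.0000)

Compute the expected value for each distribution:

X ~ Normal(μ=40, σ=8.9):
E[X] = 40.0000

Y ~ Normal(μ=114, σ=9.8):
E[Y] = 114.0000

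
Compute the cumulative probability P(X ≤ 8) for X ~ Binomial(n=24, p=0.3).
0.725037

We have X ~ Binomial(n=24, p=0.3).

The CDF gives us P(X ≤ k).

Using the CDF:
P(X ≤ 8) = 0.725037

This means there's approximately a 72.5% chance that X is at most 8.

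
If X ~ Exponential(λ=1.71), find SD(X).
0.5848

We have X ~ Exponential(λ=1.71).

For an Exponential distribution with λ=1.71:
σ = √Var(X) = 0.5848

The standard deviation is the square root of the variance.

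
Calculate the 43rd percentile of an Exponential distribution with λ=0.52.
1.0810

We have X ~ Exponential(λ=0.52).

We want to find x such that P(X ≤ x) = 0.43.

This is the 43rd percentile, which means 43% of values fall below this point.

Using the inverse CDF (quantile function):
x = F⁻¹(0.43) = 1.0810

Verification: P(X ≤ 1.0810) = 0.43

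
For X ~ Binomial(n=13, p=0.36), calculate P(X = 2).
0.074590

We have X ~ Binomial(n=13, p=0.36).

For a Binomial distribution, the PMF gives us the probability of each outcome.

Using the PMF formula:
P(X = 2) = 0.074590

Rounded to 4 decimal places: 0.0746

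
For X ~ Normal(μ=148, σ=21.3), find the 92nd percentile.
177.9280

We have X ~ Normal(μ=148, σ=21.3).

We want to find x such that P(X ≤ x) = 0.92.

This is the 92nd percentile, which means 92% of values fall below this point.

Using the inverse CDF (quantile function):
x = F⁻¹(0.92) = 177.9280

Verification: P(X ≤ 177.9280) = 0.92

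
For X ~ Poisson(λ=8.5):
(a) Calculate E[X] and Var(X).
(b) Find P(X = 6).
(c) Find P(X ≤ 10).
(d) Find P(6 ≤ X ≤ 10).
(a) E[X] = 8.5000, Var(X) = 8.5000
(b) P(X = 6) = 0.106581
(c) P(X ≤ 10) = 0.763362
(d) P(6 ≤ X ≤ 10) = 0.613765

We have X ~ Poisson(λ=8.5).

(a) Moments:
E[X] = 8.5000
Var(X) = 8.5000
σ = √Var(X) = 2.9155

(b) Point probability using PMF:
P(X = 6) = 0.106581

(c) Cumulative probability using CDF:
P(X ≤ 10) = F(10) = 0.763362

(d) Range probability:
P(6 ≤ X ≤ 10) = P(X ≤ 10) - P(X ≤ 5)
                   = F(10) - F(5)
                   = 0.763362 - 0.149597
                   = 0.613765

This means approximately 61.4% of outcomes fall in the interval [6, 10].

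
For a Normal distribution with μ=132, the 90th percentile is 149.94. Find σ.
σ = 13.9987

For X ~ Normal(μ, σ), the p-th percentile satisfies x = μ + z_p × σ,
where z_p = Φ⁻¹(p) is the standard normal quantile.

Step 1: z_{0.9} = Φ⁻¹(0.9) = 1.2816

Step 2: Solve for σ:
149.94 = 132 + 1.2816 × σ
σ = (149.94 - 132) / 1.2816
σ = 17.94 / 1.2816
σ = 13.9987

Verification: μ + z × σ = 132 + 1.2816 × 13.9987 = 149.94 ✓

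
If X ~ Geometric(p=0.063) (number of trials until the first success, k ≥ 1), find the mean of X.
15.8730

We have X ~ Geometric(p=0.063) (number of trials until the first success, k ≥ 1).

For a Geometric distribution with p=0.063 (number of trials until the first success, k ≥ 1):
E[X] = 15.8730

This is the expected (average) value of X.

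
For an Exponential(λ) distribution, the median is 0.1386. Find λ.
λ = 5.0011

For X ~ Exponential(λ), the CDF is F(x) = 1 - e^(-λx).
The median m satisfies F(m) = 0.5:
1 - e^(-λm) = 0.5
e^(-λm) = 0.5
λm = ln(2)
m = ln(2) / λ

Given m = 0.1386:
λ = ln(2) / 0.1386 = 0.693147 / 0.1386 = 5.0011

Verification: ln(2) / 5.0011 = 0.1386 ✓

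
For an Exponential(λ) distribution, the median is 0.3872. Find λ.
λ = 1.7902

For X ~ Exponential(λ), the CDF is F(x) = 1 - e^(-λx).
The median m satisfies F(m) = 0.5:
1 - e^(-λm) = 0.5
e^(-λm) = 0.5
λm = ln(2)
m = ln(2) / λ

Given m = 0.3872:
λ = ln(2) / 0.3872 = 0.693147 / 0.3872 = 1.7902

Verification: ln(2) / 1.7902 = 0.3872 ✓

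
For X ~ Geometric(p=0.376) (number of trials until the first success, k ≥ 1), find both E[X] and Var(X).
E[X] = 2.6596, Var(X) = 4.4138

We have X ~ Geometric(p=0.376) (number of trials until the first success, k ≥ 1).

For a Geometric distribution with p=0.376 (number of trials until the first success, k ≥ 1):

Expected value:
E[X] = 2.6596

Variance:
Var(X) = 4.4138

Standard deviation:
σ = √Var(X) = 2.1009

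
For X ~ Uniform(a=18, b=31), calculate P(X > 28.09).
0.223846

We have X ~ Uniform(a=18, b=31).

P(X > 28.09) = 1 - P(X ≤ 28.09)
                = 1 - F(28.09)
                = 1 - 0.776154
                = 0.223846

So there's approximately a 22.4% chance that X exceeds 28.09.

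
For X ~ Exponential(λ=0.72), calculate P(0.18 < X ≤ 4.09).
0.825834

We have X ~ Exponential(λ=0.72).

To find P(0.18 < X ≤ 4.09), we use:
P(0.18 < X ≤ 4.09) = P(X ≤ 4.09) - P(X ≤ 0.18)
                 = F(4.09) - F(0.18)
                 = 0.947387 - 0.121553
                 = 0.825834

So there's approximately a 82.6% chance that X falls in this range.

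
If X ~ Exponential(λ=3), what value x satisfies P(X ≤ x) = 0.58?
0.2892

We have X ~ Exponential(λ=3).

We want to find x such that P(X ≤ x) = 0.58.

This is the 58th percentile, which means 58% of values fall below this point.

Using the inverse CDF (quantile function):
x = F⁻¹(0.58) = 0.2892

Verification: P(X ≤ 0.2892) = 0.58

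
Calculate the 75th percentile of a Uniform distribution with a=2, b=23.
17.7500

We have X ~ Uniform(a=2, b=23).

We want to find x such that P(X ≤ x) = 0.75.

This is the 75th percentile, which means 75% of values fall below this point.

Using the inverse CDF (quantile function):
x = F⁻¹(0.75) = 17.7500

Verification: P(X ≤ 17.7500) = 0.75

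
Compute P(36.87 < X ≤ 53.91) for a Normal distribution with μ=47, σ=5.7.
0.849529

We have X ~ Normal(μ=47, σ=5.7).

To find P(36.87 < X ≤ 53.91), we use:
P(36.87 < X ≤ 53.91) = P(X ≤ 53.91) - P(X ≤ 36.87)
                 = F(53.91) - F(36.87)
                 = 0.887298 - 0.037768
                 = 0.849529

So there's approximately a 85.0% chance that X falls in this range.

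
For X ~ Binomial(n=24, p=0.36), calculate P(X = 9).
0.164386

We have X ~ Binomial(n=24, p=0.36).

For a Binomial distribution, the PMF gives us the probability of each outcome.

Using the PMF formula:
P(X = 9) = 0.164386

Rounded to 4 decimal places: 0.1644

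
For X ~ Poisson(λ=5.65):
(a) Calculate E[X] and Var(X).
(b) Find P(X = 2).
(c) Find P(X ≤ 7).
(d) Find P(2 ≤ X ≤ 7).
(a) E[X] = 5.6500, Var(X) = 5.6500
(b) P(X = 2) = 0.056144
(c) P(X ≤ 7) = 0.790600
(d) P(2 ≤ X ≤ 7) = 0.767209

We have X ~ Poisson(λ=5.65).

(a) Moments:
E[X] = 5.6500
Var(X) = 5.6500
σ = √Var(X) = 2.3770

(b) Point probability using PMF:
P(X = 2) = 0.056144

(c) Cumulative probability using CDF:
P(X ≤ 7) = F(7) = 0.790600

(d) Range probability:
P(2 ≤ X ≤ 7) = P(X ≤ 7) - P(X ≤ 1)
                   = F(7) - F(1)
                   = 0.790600 - 0.023391
                   = 0.767209

This means approximately 76.7% of outcomes fall in the interval [2, 7].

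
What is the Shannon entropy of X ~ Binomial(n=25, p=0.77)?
2.1563 nats

We have X ~ Binomial(n=25, p=0.77).

The Shannon entropy measures the uncertainty or information content of the distribution.

For a Binomial distribution with n=25, p=0.77:
H(X) = 2.1563 nats

(In bits, this would be 3.1109 bits.)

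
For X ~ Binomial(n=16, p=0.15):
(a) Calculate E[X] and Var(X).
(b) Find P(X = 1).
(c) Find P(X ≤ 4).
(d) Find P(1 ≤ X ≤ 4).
(a) E[X] = 2.4000, Var(X) = 2.0400
(b) P(X = 1) = 0.209650
(c) P(X ≤ 4) = 0.920949
(d) P(1 ≤ X ≤ 4) = 0.846698

We have X ~ Binomial(n=16, p=0.15).

(a) Moments:
E[X] = 2.4000
Var(X) = 2.0400
σ = √Var(X) = 1.4283

(b) Point probability using PMF:
P(X = 1) = 0.209650

(c) Cumulative probability using CDF:
P(X ≤ 4) = F(4) = 0.920949

(d) Range probability:
P(1 ≤ X ≤ 4) = P(X ≤ 4) - P(X ≤ 0)
                   = F(4) - F(0)
                   = 0.920949 - 0.074251
                   = 0.846698

This means approximately 84.7% of outcomes fall in the interval [1, 4].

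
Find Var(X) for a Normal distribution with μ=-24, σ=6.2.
38.4400

We have X ~ Normal(μ=-24, σ=6.2).

For a Normal distribution with μ=-24, σ=6.2:
Var(X) = 38.4400

The variance measures the spread of the distribution around the mean.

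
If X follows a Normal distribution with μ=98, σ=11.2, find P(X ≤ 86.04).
0.142792

We have X ~ Normal(μ=98, σ=11.2).

The CDF gives us P(X ≤ k).

Using the CDF:
P(X ≤ 86.04) = 0.142792

This means there's approximately a 14.3% chance that X is at most 86.04.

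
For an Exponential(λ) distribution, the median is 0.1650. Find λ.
λ = 4.2009

For X ~ Exponential(λ), the CDF is F(x) = 1 - e^(-λx).
The median m satisfies F(m) = 0.5:
1 - e^(-λm) = 0.5
e^(-λm) = 0.5
λm = ln(2)
m = ln(2) / λ

Given m = 0.1650:
λ = ln(2) / 0.1650 = 0.693147 / 0.1650 = 4.2009

Verification: ln(2) / 4.2009 = 0.1650 ✓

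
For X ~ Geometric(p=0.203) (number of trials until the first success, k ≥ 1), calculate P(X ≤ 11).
0.917578

We have X ~ Geometric(p=0.203) (number of trials until the first success, k ≥ 1).

The CDF gives us P(X ≤ k).

Using the CDF:
P(X ≤ 11) = 0.917578

This means there's approximately a 91.8% chance that X is at most 11.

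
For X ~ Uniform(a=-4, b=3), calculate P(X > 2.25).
0.107143

We have X ~ Uniform(a=-4, b=3).

P(X > 2.25) = 1 - P(X ≤ 2.25)
                = 1 - F(2.25)
                = 1 - 0.892857
                = 0.107143

So there's approximately a 10.7% chance that X exceeds 2.25.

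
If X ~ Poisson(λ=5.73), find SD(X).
2.3937

We have X ~ Poisson(λ=5.73).

For a Poisson distribution with λ=5.73:
σ = √Var(X) = 2.3937

The standard deviation is the square root of the variance.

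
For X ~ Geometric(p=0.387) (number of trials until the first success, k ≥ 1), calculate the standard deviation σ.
2.0231

We have X ~ Geometric(p=0.387) (number of trials until the first success, k ≥ 1).

For a Geometric distribution with p=0.387 (number of trials until the first success, k ≥ 1):
σ = √Var(X) = 2.0231

The standard deviation is the square root of the variance.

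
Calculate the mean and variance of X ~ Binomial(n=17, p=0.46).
E[X] = 7.8200, Var(X) = 4.2228

We have X ~ Binomial(n=17, p=0.46).

For a Binomial distribution with n=17, p=0.46:

Expected value:
E[X] = 7.8200

Variance:
Var(X) = 4.2228

Standard deviation:
σ = √Var(X) = 2.0549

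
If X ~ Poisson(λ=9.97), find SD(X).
3.1575

We have X ~ Poisson(λ=9.97).

For a Poisson distribution with λ=9.97:
σ = √Var(X) = 3.1575

The standard deviation is the square root of the variance.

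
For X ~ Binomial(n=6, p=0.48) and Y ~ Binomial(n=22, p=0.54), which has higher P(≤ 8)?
X has higher probability (P(X ≤ 8) = 1.0000 > P(Y ≤ 8) = 0.0742)

Compute P(≤ 8) for each distribution:

X ~ Binomial(n=6, p=0.48):
P(X ≤ 8) = 1.0000

Y ~ Binomial(n=22, p=0.54):
P(Y ≤ 8) = 0.0742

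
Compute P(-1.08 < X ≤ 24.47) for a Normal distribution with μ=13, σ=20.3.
0.470004

We have X ~ Normal(μ=13, σ=20.3).

To find P(-1.08 < X ≤ 24.47), we use:
P(-1.08 < X ≤ 24.47) = P(X ≤ 24.47) - P(X ≤ -1.08)
                 = F(24.47) - F(-1.08)
                 = 0.713971 - 0.243968
                 = 0.470004

So there's approximately a 47.0% chance that X falls in this range.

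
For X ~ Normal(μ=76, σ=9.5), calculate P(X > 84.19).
0.194315

We have X ~ Normal(μ=76, σ=9.5).

P(X > 84.19) = 1 - P(X ≤ 84.19)
                = 1 - F(84.19)
                = 1 - 0.805685
                = 0.194315

So there's approximately a 19.4% chance that X exceeds 84.19.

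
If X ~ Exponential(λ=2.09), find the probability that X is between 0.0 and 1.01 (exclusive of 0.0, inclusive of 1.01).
0.878871

We have X ~ Exponential(λ=2.09).

To find P(0.0 < X ≤ 1.01), we use:
P(0.0 < X ≤ 1.01) = P(X ≤ 1.01) - P(X ≤ 0.0)
                 = F(1.01) - F(0.0)
                 = 0.878871 - 0.000000
                 = 0.878871

So there's approximately a 87.9% chance that X falls in this range.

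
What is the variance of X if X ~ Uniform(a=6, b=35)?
70.0833

We have X ~ Uniform(a=6, b=35).

For a Uniform distribution with a=6, b=35:
Var(X) = 70.0833

The variance measures the spread of the distribution around the mean.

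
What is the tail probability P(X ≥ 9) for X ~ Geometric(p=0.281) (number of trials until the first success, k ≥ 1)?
0.071422

We have X ~ Geometric(p=0.281) (number of trials until the first success, k ≥ 1).

For discrete distributions, P(X ≥ 9) = 1 - P(X ≤ 8).

P(X ≤ 8) = 0.928578
P(X ≥ 9) = 1 - 0.928578 = 0.071422

So there's approximately a 7.1% chance that X is at least 9.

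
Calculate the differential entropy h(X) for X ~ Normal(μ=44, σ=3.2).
2.5821 nats

We have X ~ Normal(μ=44, σ=3.2).

The differential entropy measures the uncertainty or information content of the distribution.

For a Normal distribution with μ=44, σ=3.2:
h(X) = 2.5821 nats

(In bits, this would be 3.7252 bits.)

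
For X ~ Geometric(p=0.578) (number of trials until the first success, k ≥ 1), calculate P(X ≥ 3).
0.178084

We have X ~ Geometric(p=0.578) (number of trials until the first success, k ≥ 1).

For discrete distributions, P(X ≥ 3) = 1 - P(X ≤ 2).

P(X ≤ 2) = 0.821916
P(X ≥ 3) = 1 - 0.821916 = 0.178084

So there's approximately a 17.8% chance that X is at least 3.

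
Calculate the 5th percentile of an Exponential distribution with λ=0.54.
0.0950

We have X ~ Exponential(λ=0.54).

We want to find x such that P(X ≤ x) = 0.05.

This is the 5th percentile, which means 5% of values fall below this point.

Using the inverse CDF (quantile function):
x = F⁻¹(0.05) = 0.0950

Verification: P(X ≤ 0.0950) = 0.05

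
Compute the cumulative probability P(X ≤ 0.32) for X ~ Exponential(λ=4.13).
0.733292

We have X ~ Exponential(λ=4.13).

The CDF gives us P(X ≤ k).

Using the CDF:
P(X ≤ 0.32) = 0.733292

This means there's approximately a 73.3% chance that X is at most 0.32.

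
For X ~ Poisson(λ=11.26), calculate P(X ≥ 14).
0.243332

We have X ~ Poisson(λ=11.26).

For discrete distributions, P(X ≥ 14) = 1 - P(X ≤ 13).

P(X ≤ 13) = 0.756668
P(X ≥ 14) = 1 - 0.756668 = 0.243332

So there's approximately a 24.3% chance that X is at least 14.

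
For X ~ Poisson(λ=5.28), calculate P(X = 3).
0.124933

We have X ~ Poisson(λ=5.28).

For a Poisson distribution, the PMF gives us the probability of each outcome.

Using the PMF formula:
P(X = 3) = 0.124933

Rounded to 4 decimal places: 0.1249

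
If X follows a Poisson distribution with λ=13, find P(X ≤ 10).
0.251682

We have X ~ Poisson(λ=13).

The CDF gives us P(X ≤ k).

Using the CDF:
P(X ≤ 10) = 0.251682

This means there's approximately a 25.2% chance that X is at most 10.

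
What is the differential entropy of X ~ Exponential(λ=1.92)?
0.3477 nats

We have X ~ Exponential(λ=1.92).

The differential entropy measures the uncertainty or information content of the distribution.

For an Exponential distribution with λ=1.92:
h(X) = 0.3477 nats

(In bits, this would be 0.5016 bits.)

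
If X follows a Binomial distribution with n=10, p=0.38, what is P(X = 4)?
0.248716

We have X ~ Binomial(n=10, p=0.38).

For a Binomial distribution, the PMF gives us the probability of each outcome.

Using the PMF formula:
P(X = 4) = 0.248716

Rounded to 4 decimal places: 0.2487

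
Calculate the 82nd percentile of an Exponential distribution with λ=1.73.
0.9912

We have X ~ Exponential(λ=1.73).

We want to find x such that P(X ≤ x) = 0.82.

This is the 82nd percentile, which means 82% of values fall below this point.

Using the inverse CDF (quantile function):
x = F⁻¹(0.82) = 0.9912

Verification: P(X ≤ 0.9912) = 0.82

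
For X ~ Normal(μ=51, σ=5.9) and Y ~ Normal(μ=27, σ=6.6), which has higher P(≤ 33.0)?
Y has higher probability (P(Y ≤ 33.0) = 0.8183 > P(X ≤ 33.0) = 0.0011)

Compute P(≤ 33.0) for each distribution:

X ~ Normal(μ=51, σ=5.9):
P(X ≤ 33.0) = 0.0011

Y ~ Normal(μ=27, σ=6.6):
P(Y ≤ 33.0) = 0.8183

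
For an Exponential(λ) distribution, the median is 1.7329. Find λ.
λ = 0.4000

For X ~ Exponential(λ), the CDF is F(x) = 1 - e^(-λx).
The median m satisfies F(m) = 0.5:
1 - e^(-λm) = 0.5
e^(-λm) = 0.5
λm = ln(2)
m = ln(2) / λ

Given m = 1.7329:
λ = ln(2) / 1.7329 = 0.693147 / 1.7329 = 0.4000

Verification: ln(2) / 0.4000 = 1.7329 ✓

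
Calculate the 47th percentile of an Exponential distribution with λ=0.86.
0.7382

We have X ~ Exponential(λ=0.86).

We want to find x such that P(X ≤ x) = 0.47.

This is the 47th percentile, which means 47% of values fall below this point.

Using the inverse CDF (quantile function):
x = F⁻¹(0.47) = 0.7382

Verification: P(X ≤ 0.7382) = 0.47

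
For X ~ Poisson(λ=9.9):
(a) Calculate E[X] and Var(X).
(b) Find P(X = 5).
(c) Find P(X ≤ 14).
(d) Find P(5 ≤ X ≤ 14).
(a) E[X] = 9.9000, Var(X) = 9.9000
(b) P(X = 5) = 0.039763
(c) P(X ≤ 14) = 0.921645
(d) P(5 ≤ X ≤ 14) = 0.890443

We have X ~ Poisson(λ=9.9).

(a) Moments:
E[X] = 9.9000
Var(X) = 9.9000
σ = √Var(X) = 3.1464

(b) Point probability using PMF:
P(X = 5) = 0.039763

(c) Cumulative probability using CDF:
P(X ≤ 14) = F(14) = 0.921645

(d) Range probability:
P(5 ≤ X ≤ 14) = P(X ≤ 14) - P(X ≤ 4)
                   = F(14) - F(4)
                   = 0.921645 - 0.031202
                   = 0.890443

This means approximately 89.0% of outcomes fall in the interval [5, 14].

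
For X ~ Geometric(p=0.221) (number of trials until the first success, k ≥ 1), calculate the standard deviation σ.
3.9937

We have X ~ Geometric(p=0.221) (number of trials until the first success, k ≥ 1).

For a Geometric distribution with p=0.221 (number of trials until the first success, k ≥ 1):
σ = √Var(X) = 3.9937

The standard deviation is the square root of the variance.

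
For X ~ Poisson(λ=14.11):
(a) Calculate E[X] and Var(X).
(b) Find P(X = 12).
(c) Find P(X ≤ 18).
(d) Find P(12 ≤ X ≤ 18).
(a) E[X] = 14.1100, Var(X) = 14.1100
(b) P(X = 12) = 0.096848
(c) P(X ≤ 18) = 0.876449
(d) P(12 ≤ X ≤ 18) = 0.625579

We have X ~ Poisson(λ=14.11).

(a) Moments:
E[X] = 14.1100
Var(X) = 14.1100
σ = √Var(X) = 3.7563

(b) Point probability using PMF:
P(X = 12) = 0.096848

(c) Cumulative probability using CDF:
P(X ≤ 18) = F(18) = 0.876449

(d) Range probability:
P(12 ≤ X ≤ 18) = P(X ≤ 18) - P(X ≤ 11)
                   = F(18) - F(11)
                   = 0.876449 - 0.250870
                   = 0.625579

This means approximately 62.6% of outcomes fall in the interval [12, 18].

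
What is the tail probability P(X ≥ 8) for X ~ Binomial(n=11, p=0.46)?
0.069592

We have X ~ Binomial(n=11, p=0.46).

For discrete distributions, P(X ≥ 8) = 1 - P(X ≤ 7).

P(X ≤ 7) = 0.930408
P(X ≥ 8) = 1 - 0.930408 = 0.069592

So there's approximately a 7.0% chance that X is at least 8.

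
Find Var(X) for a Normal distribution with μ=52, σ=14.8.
219.0400

We have X ~ Normal(μ=52, σ=14.8).

For a Normal distribution with μ=52, σ=14.8:
Var(X) = 219.0400

The variance measures the spread of the distribution around the mean.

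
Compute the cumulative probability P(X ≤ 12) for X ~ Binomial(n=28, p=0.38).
0.767533

We have X ~ Binomial(n=28, p=0.38).

The CDF gives us P(X ≤ k).

Using the CDF:
P(X ≤ 12) = 0.767533

This means there's approximately a 76.8% chance that X is at most 12.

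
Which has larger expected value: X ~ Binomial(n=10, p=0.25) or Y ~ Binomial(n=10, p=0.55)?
Y has larger mean (5.5000 > 2.5000)

Compute the expected value for each distribution:

X ~ Binomial(n=10, p=0.25):
E[X] = 2.5000

Y ~ Binomial(n=10, p=0.55):
E[Y] = 5.5000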